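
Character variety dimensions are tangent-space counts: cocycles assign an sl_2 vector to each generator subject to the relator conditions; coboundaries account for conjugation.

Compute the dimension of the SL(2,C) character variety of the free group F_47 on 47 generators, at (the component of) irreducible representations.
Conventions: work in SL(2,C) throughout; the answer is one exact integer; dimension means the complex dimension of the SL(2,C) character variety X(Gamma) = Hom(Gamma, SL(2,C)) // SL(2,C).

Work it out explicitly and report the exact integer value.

Gamma = F_47 has 47 generators and no relators.
A cocycle picks one sl_2 vector per generator freely, giving dim Z^1 = 3*47 = 141.
dim B^1 = 3: the coboundary map is injective because an irreducible image has centralizer 0 in sl_2.
dim H^1 = 141 - 3 = 138, which is dim X.

138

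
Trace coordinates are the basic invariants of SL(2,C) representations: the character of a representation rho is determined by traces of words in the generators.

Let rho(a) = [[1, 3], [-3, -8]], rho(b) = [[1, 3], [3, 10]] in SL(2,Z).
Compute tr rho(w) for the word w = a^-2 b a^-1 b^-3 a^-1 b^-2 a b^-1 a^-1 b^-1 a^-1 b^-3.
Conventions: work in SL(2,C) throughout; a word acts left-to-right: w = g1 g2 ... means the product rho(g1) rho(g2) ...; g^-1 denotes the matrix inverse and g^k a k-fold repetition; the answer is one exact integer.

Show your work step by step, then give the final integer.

rho(a^-1) = [[-8, -3], [3, 1]]
... * rho(a^-1) = [[-8, -3], [3, 1]]  ->  [[55, 21], [-21, -8]]
... * rho(b) = [[1, 3], [3, 10]]  ->  [[118, 375], [-45, -143]]
... * rho(a^-1) = [[-8, -3], [3, 1]]  ->  [[181, 21], [-69, -8]]
... * rho(b^-1) = [[10, -3], [-3, 1]]  ->  [[1747, -522], [-666, 199]]
... * rho(b^-1) = [[10, -3], [-3, 1]]  ->  [[19036, -5763], [-7257, 2197]]
... * rho(b^-1) = [[10, -3], [-3, 1]]  ->  [[207649, -62871], [-79161, 23968]]
... * rho(a^-1) = [[-8, -3], [3, 1]]  ->  [[-1849805, -685818], [705192, 261451]]
... * rho(b^-1) = [[10, -3], [-3, 1]]  ->  [[-16440596, 4863597], [6267567, -1854125]]
... * rho(b^-1) = [[10, -3], [-3, 1]]  ->  [[-178996751, 54185385], [68238045, -20656826]]
... * rho(a) = [[1, 3], [-3, -8]]  ->  [[-341552906, -970473333], [130208523, 369968743]]
... * rho(b^-1) = [[10, -3], [-3, 1]]  ->  [[-504109061, 54185385], [192179001, -20656826]]
... * rho(a^-1) = [[-8, -3], [3, 1]]  ->  [[4195428643, 1566512568], [-1599402486, -597193829]]
... * rho(b^-1) = [[10, -3], [-3, 1]]  ->  [[37254748726, -11019773361], [-14202443373, 4201013629]]
... * rho(a^-1) = [[-8, -3], [3, 1]]  ->  [[-331097309891, -122784019539], [126222587871, 46808343748]]
... * rho(b^-1) = [[10, -3], [-3, 1]]  ->  [[-2942621040293, 870507910134], [1121800847466, -331859419865]]
... * rho(b^-1) = [[10, -3], [-3, 1]]  ->  [[-32037734133332, 9698371031013], [12213586734255, -3697261962263]]
... * rho(b^-1) = [[10, -3], [-3, 1]]  ->  [[-349472454426359, 105811573431009], [133227653229339, -40338022165028]]
tr = -349472454426359 + -40338022165028 = -389810476591387

-389810476591387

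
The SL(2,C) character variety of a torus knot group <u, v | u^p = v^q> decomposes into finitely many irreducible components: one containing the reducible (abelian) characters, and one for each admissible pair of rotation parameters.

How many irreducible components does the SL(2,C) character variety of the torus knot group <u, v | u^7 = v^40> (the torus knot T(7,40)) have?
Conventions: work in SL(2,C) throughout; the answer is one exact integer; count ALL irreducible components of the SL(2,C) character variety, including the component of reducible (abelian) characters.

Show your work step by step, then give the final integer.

118

In the torus knot group T(7,40), u^7 = v^40 is central, so an irreducible representation sends it to +I or -I (Schur).
This locks tr(u) to 2*cos(pi*alpha/7), alpha in 1..6, and tr(v) to 2*cos(pi*beta/40), beta in 1..39, on each component of irreducible characters.
The two central values (-1)^alpha I and (-1)^beta I must be the same matrix, so alpha and beta share a parity.
count pairs: odd alpha (3 choices) x odd beta (20), plus even alpha (3) x even beta (19): 3*20 + 3*19 = 117.
That is 117 components of irreducible characters, and with the reducible (abelian) component the total is 118.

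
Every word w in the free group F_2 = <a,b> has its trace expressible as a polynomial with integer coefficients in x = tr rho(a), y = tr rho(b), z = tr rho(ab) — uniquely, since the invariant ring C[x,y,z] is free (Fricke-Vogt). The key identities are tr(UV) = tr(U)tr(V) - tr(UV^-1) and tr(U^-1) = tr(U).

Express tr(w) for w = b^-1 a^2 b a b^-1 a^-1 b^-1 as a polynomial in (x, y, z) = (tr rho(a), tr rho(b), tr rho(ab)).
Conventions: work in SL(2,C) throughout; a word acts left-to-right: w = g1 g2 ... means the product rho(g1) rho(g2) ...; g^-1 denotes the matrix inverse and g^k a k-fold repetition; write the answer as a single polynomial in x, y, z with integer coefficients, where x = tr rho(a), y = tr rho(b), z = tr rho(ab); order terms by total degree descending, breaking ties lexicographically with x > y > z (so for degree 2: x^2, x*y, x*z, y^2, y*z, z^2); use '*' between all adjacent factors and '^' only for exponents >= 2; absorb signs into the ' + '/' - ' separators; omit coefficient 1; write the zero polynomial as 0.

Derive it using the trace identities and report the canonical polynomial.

use: trace(a^2) = trace(a)*trace(a) - trace(1) = x^2 - 2
trace(a^2 b) = trace(a)*trace(b a) - trace(b) = x*z - y
apply: trace(b^-1 a^2) = trace(a^2)*trace(b) - trace(a^2 b) = x^2*y - x*z - y
trace(a^2 b a) = trace(a)*trace(a b a) - trace(a b) = x^2*z - x*y - z
apply: trace(b a b a) = trace(a b)*trace(a b) - trace(1) = z^2 - 2
trace(b a b) = trace(b)*trace(a b) - trace(a) = y*z - x
trace(a^2 b a b) = trace(a)*trace(b a b a) - trace(b a b) = x*z^2 - y*z - x
trace(b^-1 a^2 b a) = trace(a^2 b a)*trace(b) - trace(a^2 b a b) = x^2*y*z - x*y^2 - x*z^2 + x
apply: trace(a^2 b a b a) = trace(a)*trace(a b a b a) - trace(a b a b) = x^2*z^2 - x*y*z - x^2 - z^2 + 2
trace(b a b a b a) = trace(b a)*trace(b a b a) - trace(b^-1 a^-1) = z^3 - 3*z
trace(b a b a b) = trace(b)*trace(a b a b) - trace(a b a) = y*z^2 - x*z - y
use: trace(a^2 b a b a b) = trace(a)*trace(b a b a b a) - trace(b a b a b) = x*z^3 - y*z^2 - 2*x*z + y
trace(a^2 b a b a b^-1) = trace(a^2 b a b a)*trace(b) - trace(a^2 b a b a b) = x^2*y*z^2 - x*y^2*z - x*z^3 - x^2*y + 2*x*z + y
trace(b^-2 a^2 b a b a) = trace(a^2 b a b a b^-1)*trace(b) - trace(a^2 b a b a) = x^2*y^2*z^2 - x*y^3*z - x*y*z^3 - x^2*y^2 - x^2*z^2 + 3*x*y*z + x^2 + y^2 + z^2 - 2
trace(a^-1 b^-2 a^2 b a b) = trace(b^-2 a^2 b a b)*trace(a) - trace(b^-2 a^2 b a b a) = -x^2*y^2*z^2 + x^3*y*z + x*y^3*z + x*y*z^3 - 3*x*y*z - y^2 - z^2 + 2
trace(b^-1 a^2 b a b^-1 a^-1 b^-1) = trace(a^-1 b^-2 a^2 b a)*trace(b) - trace(a^-1 b^-2 a^2 b a b) = x^2*y^2*z^2 - x^3*y*z - x*y^3*z - x*y*z^3 + x^2*y^2 + 2*x*y*z + z^2 - 2

x^2*y^2*z^2 - x^3*y*z - x*y^3*z - x*y*z^3 + x^2*y^2 + 2*x*y*z + z^2 - 2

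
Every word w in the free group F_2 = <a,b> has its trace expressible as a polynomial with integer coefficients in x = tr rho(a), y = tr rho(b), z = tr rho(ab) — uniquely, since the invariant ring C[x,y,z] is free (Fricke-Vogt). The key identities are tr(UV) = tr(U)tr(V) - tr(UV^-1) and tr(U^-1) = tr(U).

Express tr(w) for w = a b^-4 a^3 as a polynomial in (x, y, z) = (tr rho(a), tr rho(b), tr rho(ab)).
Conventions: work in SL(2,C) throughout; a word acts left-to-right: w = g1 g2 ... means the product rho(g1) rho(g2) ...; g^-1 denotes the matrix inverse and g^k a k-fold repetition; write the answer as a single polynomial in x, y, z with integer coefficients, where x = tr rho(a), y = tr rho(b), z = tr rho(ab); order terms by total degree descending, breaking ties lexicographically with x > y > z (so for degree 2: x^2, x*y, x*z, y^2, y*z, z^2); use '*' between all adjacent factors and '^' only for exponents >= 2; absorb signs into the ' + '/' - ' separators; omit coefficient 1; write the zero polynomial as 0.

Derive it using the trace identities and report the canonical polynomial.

trace(a^2) = trace(a) * trace(a) - trace(1) = x^2 - 2
reduce: trace(a^3) = trace(a) * trace(a^2) - trace(a) = x^3 - 3*x
so trace(a^4) = trace(a) * trace(a^3) - trace(a^2) = x^4 - 4*x^2 + 2
trace(a b a) = trace(a) * trace(b a) - trace(b) = x*z - y
trace(a b a^2) = trace(a) * trace(a b a) - trace(a b) = x^2*z - x*y - z
trace(a^4 b) = trace(a) * trace(a b a^2) - trace(a b a) = x^3*z - x^2*y - 2*x*z + y
reduce: trace(a^4 b^-1) = trace(a^4) * trace(b) - trace(a^4 b) = x^4*y - x^3*z - 3*x^2*y + 2*x*z + y
trace(b^-1 a^4 b^-1) = trace(a^4 b^-1) * trace(b) - trace(a^4) = x^4*y^2 - x^3*y*z - x^4 - 3*x^2*y^2 + 2*x*y*z + 4*x^2 + y^2 - 2
trace(b^-2 a^4 b^-1) = trace(b^-1 a^4 b^-1) * trace(b) - trace(b^-1 a^4) = x^4*y^3 - x^3*y^2*z - 2*x^4*y - 3*x^2*y^3 + x^3*z + 2*x*y^2*z + 7*x^2*y + y^3 - 2*x*z - 3*y
trace(a b^-4 a^3) = trace(b^-2 a^4 b^-1) * trace(b) - trace(b^-2 a^4) = x^4*y^4 - x^3*y^3*z - 3*x^4*y^2 - 3*x^2*y^4 + 2*x^3*y*z + 2*x*y^3*z + x^4 + 10*x^2*y^2 + y^4 - 4*x*y*z - 4*x^2 - 4*y^2 + 2

x^4*y^4 - x^3*y^3*z - 3*x^4*y^2 - 3*x^2*y^4 + 2*x^3*y*z + 2*x*y^3*z + x^4 + 10*x^2*y^2 + y^4 - 4*x*y*z - 4*x^2 - 4*y^2 + 2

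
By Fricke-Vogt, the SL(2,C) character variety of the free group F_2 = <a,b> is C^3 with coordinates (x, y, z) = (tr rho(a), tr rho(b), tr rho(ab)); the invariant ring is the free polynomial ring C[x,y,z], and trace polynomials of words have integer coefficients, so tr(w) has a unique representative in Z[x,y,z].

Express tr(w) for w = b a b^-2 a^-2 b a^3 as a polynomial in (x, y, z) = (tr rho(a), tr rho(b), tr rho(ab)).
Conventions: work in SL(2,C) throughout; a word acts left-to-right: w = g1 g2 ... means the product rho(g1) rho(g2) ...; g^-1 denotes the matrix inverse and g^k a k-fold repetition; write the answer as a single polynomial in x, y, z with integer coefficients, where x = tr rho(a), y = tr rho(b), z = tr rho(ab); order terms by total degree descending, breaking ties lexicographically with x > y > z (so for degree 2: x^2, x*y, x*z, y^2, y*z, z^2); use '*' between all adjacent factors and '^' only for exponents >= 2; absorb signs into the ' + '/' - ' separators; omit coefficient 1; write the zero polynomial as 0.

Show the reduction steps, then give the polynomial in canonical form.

-x^4*y^2*z^2 + x^5*y*z + 2*x^3*y^3*z + x^3*y*z^3 - x^4*y^2 - x^2*y^4 - 6*x^3*y*z - x*y^3*z - x*y*z^3 + x^4 + 5*x^2*y^2 + x^2*z^2 + 5*x*y*z - 4*x^2 - y^2 - z^2 + 2

next, trace(a b a) = trace(a) * trace(b a) - trace(b)  (reduce the a square) = x*z - y
and trace(a^2 b a) = trace(a) * trace(a b a) - trace(a b)  (reduce the a square) = x^2*z - x*y - z
next, trace(a^3 b a) = trace(a) * trace(a^2 b a) - trace(a^2 b)  (reduce the a square) = x^3*z - x^2*y - 2*x*z + y
and trace(b a b a) = trace(b a) * trace(b a) - trace(1)  (split on b) = z^2 - 2
next, trace(b a b) = trace(b) * trace(a b) - trace(a)  (reduce the b square) = y*z - x
next, trace(a b a b a) = trace(a) * trace(b a b a) - trace(b a b)  (reduce the a square) = x*z^2 - y*z - x
trace(b a^3 b a) = trace(a) * trace(a b a b a) - trace(a b a b)  (reduce the a square) = x^2*z^2 - x*y*z - x^2 - z^2 + 2
trace(a^2) = trace(a) * trace(a) - trace(1)  (reduce the a square) = x^2 - 2
trace(b^2 a^2) = trace(b) * trace(a^2 b) - trace(a^2)  (reduce the b square) = x*y*z - x^2 - y^2 + 2
next, trace(b a^3 b) = trace(a) * trace(b^2 a^2) - trace(b^2 a)  (reduce the a square) = x^2*y*z - x^3 - x*y^2 - y*z + 3*x
next, trace(a b a^3 b a) = trace(a) * trace(b a^3 b a) - trace(b a^3 b)  (reduce the a square) = x^3*z^2 - 2*x^2*y*z + x*y^2 - x*z^2 + y*z - x
trace(b a b a b a) = trace(b a) * trace(b a b a) - trace(b^-1 a^-1)  (split on b) = z^3 - 3*z
trace(b a b a b) = trace(b) * trace(a b a b) - trace(a b a)  (reduce the b square) = y*z^2 - x*z - y
next, trace(a b a b a b a) = trace(a) * trace(b a b a b a) - trace(b a b a b)  (reduce the a square) = x*z^3 - y*z^2 - 2*x*z + y
trace(a b a^3 b a b) = trace(a) * trace(a b a b a b a) - trace(a b a b a b)  (reduce the a square) = x^2*z^3 - x*y*z^2 - 2*x^2*z - z^3 + x*y + 3*z
and trace(b a^3 b a b^-1 a) = trace(a b a^3 b a) * trace(b) - trace(a b a^3 b a b)  (eliminate b^-1) = x^3*y*z^2 - 2*x^2*y^2*z - x^2*z^3 + x*y^3 + 2*x^2*z + y^2*z + z^3 - 2*x*y - 3*z
and trace(a^-1 b a^3 b a b^-1) = trace(b a^3 b a b^-1) * trace(a) - trace(b a^3 b a b^-1 a)  (eliminate a^-1) = -x^3*y*z^2 + x^4*z + 2*x^2*y^2*z + x^2*z^3 - x^3*y - x*y^3 - 4*x^2*z - y^2*z - z^3 + 3*x*y + 3*z
and trace(a^-2 b a^3 b a b^-1) = trace(a^-1 b a^3 b a b^-1) * trace(a) - trace(a^-1 b a^3 b a b^-1 a)  (eliminate a^-1) = -x^4*y*z^2 + x^5*z + 2*x^3*y^2*z + x^3*z^3 - x^4*y - x^2*y^3 - 5*x^3*z - x*y^2*z - x*z^3 + 4*x^2*y + 5*x*z - y
next, trace(a^-1 b a^3 b) = trace(b a^3 b) * trace(a) - trace(b a^3 b a)  (eliminate a^-1) = x^3*y*z - x^4 - x^2*y^2 - x^2*z^2 + 4*x^2 + z^2 - 2
trace(b a b^-2 a^-2 b a^3) = trace(a^-2 b a^3 b a b^-1) * trace(b) - trace(a^-2 b a^3 b a)  (eliminate b^-1) = -x^4*y^2*z^2 + x^5*y*z + 2*x^3*y^3*z + x^3*y*z^3 - x^4*y^2 - x^2*y^4 - 6*x^3*y*z - x*y^3*z - x*y*z^3 + x^4 + 5*x^2*y^2 + x^2*z^2 + 5*x*y*z - 4*x^2 - y^2 - z^2 + 2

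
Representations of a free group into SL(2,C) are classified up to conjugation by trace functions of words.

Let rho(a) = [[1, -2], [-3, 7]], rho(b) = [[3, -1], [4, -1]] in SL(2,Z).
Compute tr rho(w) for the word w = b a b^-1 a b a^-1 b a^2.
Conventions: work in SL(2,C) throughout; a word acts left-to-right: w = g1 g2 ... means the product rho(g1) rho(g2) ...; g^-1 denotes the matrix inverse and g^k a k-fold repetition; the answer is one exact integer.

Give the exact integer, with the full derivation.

532996

rho(b) = [[3, -1], [4, -1]]
... * rho(a) = [[1, -2], [-3, 7]]  ->  [[6, -13], [7, -15]]
... * rho(b^-1) = [[-1, 1], [-4, 3]]  ->  [[46, -33], [53, -38]]
... * rho(a) = [[1, -2], [-3, 7]]  ->  [[145, -323], [167, -372]]
... * rho(b) = [[3, -1], [4, -1]]  ->  [[-857, 178], [-987, 205]]
... * rho(a^-1) = [[7, 2], [3, 1]]  ->  [[-5465, -1536], [-6294, -1769]]
... * rho(b) = [[3, -1], [4, -1]]  ->  [[-22539, 7001], [-25958, 8063]]
... * rho(a) = [[1, -2], [-3, 7]]  ->  [[-43542, 94085], [-50147, 108357]]
... * rho(a) = [[1, -2], [-3, 7]]  ->  [[-325797, 745679], [-375218, 858793]]
tr = -325797 + 858793 = 532996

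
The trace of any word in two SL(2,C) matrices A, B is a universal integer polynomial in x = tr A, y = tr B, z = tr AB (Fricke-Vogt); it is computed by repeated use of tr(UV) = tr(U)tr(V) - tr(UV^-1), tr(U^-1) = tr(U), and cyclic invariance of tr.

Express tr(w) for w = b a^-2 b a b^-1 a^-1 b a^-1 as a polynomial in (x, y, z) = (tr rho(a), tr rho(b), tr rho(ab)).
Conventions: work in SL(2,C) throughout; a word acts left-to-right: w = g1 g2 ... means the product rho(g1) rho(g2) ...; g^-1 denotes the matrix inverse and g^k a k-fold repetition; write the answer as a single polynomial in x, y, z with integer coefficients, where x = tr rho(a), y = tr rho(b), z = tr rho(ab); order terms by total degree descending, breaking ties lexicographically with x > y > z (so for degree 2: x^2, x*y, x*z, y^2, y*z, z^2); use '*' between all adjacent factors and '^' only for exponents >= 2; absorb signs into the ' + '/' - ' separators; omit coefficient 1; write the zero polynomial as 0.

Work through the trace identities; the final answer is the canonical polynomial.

so trace(b^2) = trace(b) * trace(b) - trace(1) = y^2 - 2
reduce: trace(b^3) = trace(b) * trace(b^2) - trace(b) = y^3 - 3*y
trace(a b^2) = trace(b) * trace(a b) - trace(a) = y*z - x
trace(b^3 a) = trace(b) * trace(a b^2) - trace(a b) = y^2*z - x*y - z
reduce: trace(b^3 a^-1) = trace(b^3) * trace(a) - trace(b^3 a) = x*y^3 - y^2*z - 2*x*y + z
trace(b a^-2 b^2) = trace(b^3 a^-1) * trace(a) - trace(b^3) = x^2*y^3 - x*y^2*z - 2*x^2*y - y^3 + x*z + 3*y
so trace(a b a b) = trace(b a) * trace(b a) - trace(1) = z^2 - 2
trace(a b a) = trace(a) * trace(b a) - trace(b) = x*z - y
reduce: trace(b^2 a b a) = trace(b) * trace(a b a b) - trace(a b a) = y*z^2 - x*z - y
so trace(b^2 a b a^-1) = trace(b^2 a b) * trace(a) - trace(b^2 a b a) = x*y^2*z - x^2*y - y*z^2 + y
trace(b a^-2 b^2 a) = trace(b^2 a b a^-1) * trace(a) - trace(b^2 a b) = x^2*y^2*z - x^3*y - x*y*z^2 - y^2*z + 2*x*y + z
so trace(b a^-1 b a^-2 b) = trace(b a^-2 b^2) * trace(a) - trace(b a^-2 b^2 a) = x^3*y^3 - 2*x^2*y^2*z - x^3*y - x*y^3 + x*y*z^2 + x^2*z + y^2*z + x*y - z
trace(b a b^3) = trace(b) * trace(b^2 a b) - trace(b^2 a) = y^3*z - x*y^2 - 2*y*z + x
reduce: trace(b a b^3 a) = trace(b) * trace(a b a b^2) - trace(a b a b) = y^2*z^2 - x*y*z - y^2 - z^2 + 2
so trace(b a b^3 a^-1) = trace(b a b^3) * trace(a) - trace(b a b^3 a) = x*y^3*z - x^2*y^2 - y^2*z^2 - x*y*z + x^2 + y^2 + z^2 - 2
trace(b a^-2 b a b^2) = trace(b a b^3 a^-1) * trace(a) - trace(b a b^3) = x^2*y^3*z - x^3*y^2 - x*y^2*z^2 - x^2*y*z - y^3*z + x^3 + 2*x*y^2 + x*z^2 + 2*y*z - 3*x
trace(a^2) = trace(a) * trace(a) - trace(1) = x^2 - 2
reduce: trace(a b^2 a) = trace(b) * trace(a^2 b) - trace(a^2) = x*y*z - x^2 - y^2 + 2
trace(b a b^2 a b) = trace(b) * trace(a b^2 a b) - trace(a b^2 a) = y^2*z^2 - 2*x*y*z + x^2 - 2
trace(a b a b a b) = trace(a b a b) * trace(a b) - trace(b a) = z^3 - 3*z
trace(a b a b a) = trace(a) * trace(b a b a) - trace(b a b) = x*z^2 - y*z - x
so trace(b a b^2 a b a) = trace(b) * trace(a b a b a b) - trace(a b a b a) = y*z^3 - x*z^2 - 2*y*z + x
trace(a^-1 b a b^2 a b) = trace(b a b^2 a b) * trace(a) - trace(b a b^2 a b a) = x*y^2*z^2 - 2*x^2*y*z - y*z^3 + x^3 + x*z^2 + 2*y*z - 3*x
reduce: trace(b a^-2 b a b^2 a) = trace(a^-1 b a b^2 a b) * trace(a) - trace(a^-1 b a b^2 a b a) = x^2*y^2*z^2 - 2*x^3*y*z - x*y*z^3 + x^4 + x^2*z^2 - y^2*z^2 + 4*x*y*z - 4*x^2 + 2
reduce: trace(b a^-1 b a^-2 b a b) = trace(b a^-2 b a b^2) * trace(a) - trace(b a^-2 b a b^2 a) = x^3*y^3*z - x^4*y^2 - 2*x^2*y^2*z^2 + x^3*y*z - x*y^3*z + x*y*z^3 + 2*x^2*y^2 + y^2*z^2 - 2*x*y*z + x^2 - 2
trace(b a b a b^2 a^-1) = trace(b a b a b^2) * trace(a) - trace(b a b a b^2 a) = x*y^2*z^2 - x^2*y*z - y*z^3 - x*y^2 + 2*y*z + x
reduce: trace(b a^-2 b a b a b) = trace(b a b a b^2 a^-1) * trace(a) - trace(b a b a b^2) = x^2*y^2*z^2 - x^3*y*z - x*y*z^3 - x^2*y^2 - y^2*z^2 + 3*x*y*z + x^2 + y^2 + z^2 - 2
trace(b a b a b a b a) = trace(b a b a) * trace(b a b a) - trace(1) = z^4 - 4*z^2 + 2
trace(a^-1 b a b a b a b) = trace(b a b a b a b) * trace(a) - trace(b a b a b a b a) = x*y*z^3 - x^2*z^2 - z^4 - 2*x*y*z + x^2 + 4*z^2 - 2
trace(b a^-2 b a b a b a) = trace(a^-1 b a b a b a b) * trace(a) - trace(a^-1 b a b a b a b a) = x^2*y*z^3 - x^3*z^2 - x*z^4 - 2*x^2*y*z - y*z^3 + x^3 + 5*x*z^2 + 2*y*z - 3*x
so trace(b a^-1 b a^-2 b a b a) = trace(b a^-2 b a b a b) * trace(a) - trace(b a^-2 b a b a b a) = x^3*y^2*z^2 - x^4*y*z - 2*x^2*y*z^3 - x^3*y^2 + x^3*z^2 - x*y^2*z^2 + x*z^4 + 5*x^2*y*z + y*z^3 + x*y^2 - 4*x*z^2 - 2*y*z + x
trace(a^-1 b a^-1 b a^-2 b a b) = trace(b a^-1 b a^-2 b a b) * trace(a) - trace(b a^-1 b a^-2 b a b a) = x^4*y^3*z - x^5*y^2 - 3*x^3*y^2*z^2 + 2*x^4*y*z - x^2*y^3*z + 3*x^2*y*z^3 + 3*x^3*y^2 - x^3*z^2 + 2*x*y^2*z^2 - x*z^4 - 7*x^2*y*z - y*z^3 + x^3 - x*y^2 + 4*x*z^2 + 2*y*z - 3*x
reduce: trace(b a^-2 b a b^-1 a^-1 b a^-1) = trace(a^-1 b a^-1 b a^-2 b a) * trace(b) - trace(a^-1 b a^-1 b a^-2 b a b) = -x^4*y^3*z + x^5*y^2 + x^3*y^4 + 3*x^3*y^2*z^2 - 2*x^4*y*z - x^2*y^3*z - 3*x^2*y*z^3 - 4*x^3*y^2 + x^3*z^2 - x*y^4 - x*y^2*z^2 + x*z^4 + 8*x^2*y*z + y^3*z + y*z^3 - x^3 + 2*x*y^2 - 4*x*z^2 - 3*y*z + 3*x

-x^4*y^3*z + x^5*y^2 + x^3*y^4 + 3*x^3*y^2*z^2 - 2*x^4*y*z - x^2*y^3*z - 3*x^2*y*z^3 - 4*x^3*y^2 + x^3*z^2 - x*y^4 - x*y^2*z^2 + x*z^4 + 8*x^2*y*z + y^3*z + y*z^3 - x^3 + 2*x*y^2 - 4*x*z^2 - 3*y*z + 3*x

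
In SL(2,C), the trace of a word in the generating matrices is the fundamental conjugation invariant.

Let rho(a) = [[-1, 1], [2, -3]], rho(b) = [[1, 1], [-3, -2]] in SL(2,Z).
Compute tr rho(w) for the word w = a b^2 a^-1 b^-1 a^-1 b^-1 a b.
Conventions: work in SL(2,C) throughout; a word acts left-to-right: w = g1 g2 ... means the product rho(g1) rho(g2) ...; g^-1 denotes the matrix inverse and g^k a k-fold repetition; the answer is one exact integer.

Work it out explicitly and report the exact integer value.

-209

rho(a) = [[-1, 1], [2, -3]]
... * rho(b) = [[1, 1], [-3, -2]]  ->  [[-4, -3], [11, 8]]
... * rho(b) = [[1, 1], [-3, -2]]  ->  [[5, 2], [-13, -5]]
... * rho(a^-1) = [[-3, -1], [-2, -1]]  ->  [[-19, -7], [49, 18]]
... * rho(b^-1) = [[-2, -1], [3, 1]]  ->  [[17, 12], [-44, -31]]
... * rho(a^-1) = [[-3, -1], [-2, -1]]  ->  [[-75, -29], [194, 75]]
... * rho(b^-1) = [[-2, -1], [3, 1]]  ->  [[63, 46], [-163, -119]]
... * rho(a) = [[-1, 1], [2, -3]]  ->  [[29, -75], [-75, 194]]
... * rho(b) = [[1, 1], [-3, -2]]  ->  [[254, 179], [-657, -463]]
tr = 254 + -463 = -209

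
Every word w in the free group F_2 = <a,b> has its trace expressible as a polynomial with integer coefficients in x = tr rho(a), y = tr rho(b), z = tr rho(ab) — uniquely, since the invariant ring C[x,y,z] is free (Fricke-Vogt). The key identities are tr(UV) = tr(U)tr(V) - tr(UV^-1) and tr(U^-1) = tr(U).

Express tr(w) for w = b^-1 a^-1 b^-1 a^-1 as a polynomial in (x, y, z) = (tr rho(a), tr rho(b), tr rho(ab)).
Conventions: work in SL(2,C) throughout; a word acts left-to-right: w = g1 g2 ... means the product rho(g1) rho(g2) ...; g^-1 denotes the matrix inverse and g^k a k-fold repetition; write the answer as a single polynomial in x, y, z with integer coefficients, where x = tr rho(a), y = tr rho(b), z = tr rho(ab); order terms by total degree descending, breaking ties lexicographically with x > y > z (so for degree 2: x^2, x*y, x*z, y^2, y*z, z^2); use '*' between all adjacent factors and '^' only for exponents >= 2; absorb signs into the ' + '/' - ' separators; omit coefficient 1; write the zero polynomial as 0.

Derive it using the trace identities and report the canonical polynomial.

z^2 - 2

trace(a^-1) = trace(a) = x
trace(a^-2) = trace(a^-1) trace(a) - trace(1)  (eliminate a^-1) = x^2 - 2
trace(a^-1 b) = trace(b) trace(a) - trace(b a)  (eliminate a^-1) = x*y - z
trace(a^-2 b) = trace(a^-1 b) trace(a) - trace(a^-1 b a)  (eliminate a^-1) = x^2*y - x*z - y
trace(a^-1 b^-1 a^-1) = trace(a^-2) trace(b) - trace(a^-2 b)  (eliminate b^-1) = x*z - y
trace(b^2) = trace(b) trace(b) - trace(1)  (reduce the b square) = y^2 - 2
trace(b^2 a) = trace(b) trace(a b) - trace(a)  (reduce the b square) = y*z - x
trace(b a^-1 b) = trace(b^2) trace(a) - trace(b^2 a)  (eliminate a^-1) = x*y^2 - y*z - x
trace(b a b a) = trace(b a) trace(b a) - trace(1)  (split on b) = z^2 - 2
trace(b a^-1 b a) = trace(b a b) trace(a) - trace(b a b a)  (eliminate a^-1) = x*y*z - x^2 - z^2 + 2
trace(a^-1 b a^-1 b) = trace(b a^-1 b) trace(a) - trace(b a^-1 b a)  (eliminate a^-1) = x^2*y^2 - 2*x*y*z + z^2 - 2
trace(a^-1 b^-1 a^-1 b) = trace(a^-1 b a^-1) trace(b) - trace(a^-1 b a^-1 b)  (eliminate b^-1) = x*y*z - y^2 - z^2 + 2
trace(b^-1 a^-1 b^-1 a^-1) = trace(a^-1 b^-1 a^-1) trace(b) - trace(a^-1 b^-1 a^-1 b)  (eliminate b^-1) = z^2 - 2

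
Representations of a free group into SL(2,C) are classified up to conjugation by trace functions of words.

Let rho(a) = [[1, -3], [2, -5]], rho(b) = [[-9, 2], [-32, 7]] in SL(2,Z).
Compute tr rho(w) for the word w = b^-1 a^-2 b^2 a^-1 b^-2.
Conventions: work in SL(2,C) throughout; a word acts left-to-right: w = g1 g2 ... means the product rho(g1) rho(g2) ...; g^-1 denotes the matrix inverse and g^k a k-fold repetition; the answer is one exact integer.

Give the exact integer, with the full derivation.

-64064

rho(b^-1) = [[7, -2], [32, -9]]
... * rho(a^-1) = [[-5, 3], [-2, 1]]  ->  [[-31, 19], [-142, 87]]
... * rho(a^-1) = [[-5, 3], [-2, 1]]  ->  [[117, -74], [536, -339]]
... * rho(b) = [[-9, 2], [-32, 7]]  ->  [[1315, -284], [6024, -1301]]
... * rho(b) = [[-9, 2], [-32, 7]]  ->  [[-2747, 642], [-12584, 2941]]
... * rho(a^-1) = [[-5, 3], [-2, 1]]  ->  [[12451, -7599], [57038, -34811]]
... * rho(b^-1) = [[7, -2], [32, -9]]  ->  [[-156011, 43489], [-714686, 199223]]
... * rho(b^-1) = [[7, -2], [32, -9]]  ->  [[299571, -79379], [1372334, -363635]]
tr = 299571 + -363635 = -64064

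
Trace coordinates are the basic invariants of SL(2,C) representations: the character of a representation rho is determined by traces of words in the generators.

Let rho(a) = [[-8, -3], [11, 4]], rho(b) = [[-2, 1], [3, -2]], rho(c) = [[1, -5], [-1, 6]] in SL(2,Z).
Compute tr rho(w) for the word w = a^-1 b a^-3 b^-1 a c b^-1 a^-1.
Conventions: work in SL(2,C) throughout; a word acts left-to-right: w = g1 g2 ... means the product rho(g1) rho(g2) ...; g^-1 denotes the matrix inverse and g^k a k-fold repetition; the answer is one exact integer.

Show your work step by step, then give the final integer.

rho(a^-1) = [[4, 3], [-11, -8]]
... * rho(b) = [[-2, 1], [3, -2]]  ->  [[1, -2], [-2, 5]]
... * rho(a^-1) = [[4, 3], [-11, -8]]  ->  [[26, 19], [-63, -46]]
... * rho(a^-1) = [[4, 3], [-11, -8]]  ->  [[-105, -74], [254, 179]]
... * rho(a^-1) = [[4, 3], [-11, -8]]  ->  [[394, 277], [-953, -670]]
... * rho(b^-1) = [[-2, -1], [-3, -2]]  ->  [[-1619, -948], [3916, 2293]]
... * rho(a) = [[-8, -3], [11, 4]]  ->  [[2524, 1065], [-6105, -2576]]
... * rho(c) = [[1, -5], [-1, 6]]  ->  [[1459, -6230], [-3529, 15069]]
... * rho(b^-1) = [[-2, -1], [-3, -2]]  ->  [[15772, 11001], [-38149, -26609]]
... * rho(a^-1) = [[4, 3], [-11, -8]]  ->  [[-57923, -40692], [140103, 98425]]
tr = -57923 + 98425 = 40502

40502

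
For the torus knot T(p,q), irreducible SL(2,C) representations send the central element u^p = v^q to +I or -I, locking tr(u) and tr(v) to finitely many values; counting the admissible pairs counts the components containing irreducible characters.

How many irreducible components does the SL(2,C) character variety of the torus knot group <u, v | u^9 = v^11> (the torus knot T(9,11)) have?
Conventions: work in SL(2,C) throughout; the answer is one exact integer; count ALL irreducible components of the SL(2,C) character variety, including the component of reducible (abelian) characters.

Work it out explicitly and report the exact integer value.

In the torus knot group T(9,11), u^9 = v^11 is central, so an irreducible representation sends it to +I or -I (Schur).
This locks tr(u) to 2*cos(pi*alpha/9), alpha in 1..8, and tr(v) to 2*cos(pi*beta/11), beta in 1..10, on each component of irreducible characters.
Consistency of u^9 = (-1)^alpha I with v^11 = (-1)^beta I forces alpha = beta (mod 2).
Enumerate parity-matched pairs: 4*5 odd-odd plus 4*5 even-even gives 40.
Total: 40 irreducible-character components + 1 reducible (abelian) component = 41.

41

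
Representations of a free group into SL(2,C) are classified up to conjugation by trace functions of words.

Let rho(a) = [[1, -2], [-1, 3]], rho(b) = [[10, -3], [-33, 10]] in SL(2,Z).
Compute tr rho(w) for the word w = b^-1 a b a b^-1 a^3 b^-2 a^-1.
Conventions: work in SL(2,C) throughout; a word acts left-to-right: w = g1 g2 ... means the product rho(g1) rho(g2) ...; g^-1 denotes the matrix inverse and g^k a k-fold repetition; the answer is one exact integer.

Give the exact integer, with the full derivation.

rho(b^-1) = [[10, 3], [33, 10]]
... * rho(a) = [[1, -2], [-1, 3]]  ->  [[7, -11], [23, -36]]
... * rho(b) = [[10, -3], [-33, 10]]  ->  [[433, -131], [1418, -429]]
... * rho(a) = [[1, -2], [-1, 3]]  ->  [[564, -1259], [1847, -4123]]
... * rho(b^-1) = [[10, 3], [33, 10]]  ->  [[-35907, -10898], [-117589, -35689]]
... * rho(a) = [[1, -2], [-1, 3]]  ->  [[-25009, 39120], [-81900, 128111]]
... * rho(a) = [[1, -2], [-1, 3]]  ->  [[-64129, 167378], [-210011, 548133]]
... * rho(a) = [[1, -2], [-1, 3]]  ->  [[-231507, 630392], [-758144, 2064421]]
... * rho(b^-1) = [[10, 3], [33, 10]]  ->  [[18487866, 5609399], [60544453, 18369778]]
... * rho(b^-1) = [[10, 3], [33, 10]]  ->  [[369988827, 111557588], [1211647204, 365331139]]
... * rho(a^-1) = [[3, 2], [1, 1]]  ->  [[1221524069, 851535242], [4000272751, 2788625547]]
tr = 1221524069 + 2788625547 = 4010149616

4010149616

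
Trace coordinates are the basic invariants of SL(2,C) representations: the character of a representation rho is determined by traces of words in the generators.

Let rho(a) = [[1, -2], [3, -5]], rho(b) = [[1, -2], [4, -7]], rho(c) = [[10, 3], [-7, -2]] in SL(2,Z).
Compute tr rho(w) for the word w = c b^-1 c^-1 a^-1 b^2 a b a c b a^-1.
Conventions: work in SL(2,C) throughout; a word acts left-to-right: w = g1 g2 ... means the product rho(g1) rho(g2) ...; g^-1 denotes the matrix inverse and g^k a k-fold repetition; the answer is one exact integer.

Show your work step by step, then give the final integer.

rho(c) = [[10, 3], [-7, -2]]
... * rho(b^-1) = [[-7, 2], [-4, 1]]  ->  [[-82, 23], [57, -16]]
... * rho(c^-1) = [[-2, -3], [7, 10]]  ->  [[325, 476], [-226, -331]]
... * rho(a^-1) = [[-5, 2], [-3, 1]]  ->  [[-3053, 1126], [2123, -783]]
... * rho(b) = [[1, -2], [4, -7]]  ->  [[1451, -1776], [-1009, 1235]]
... * rho(b) = [[1, -2], [4, -7]]  ->  [[-5653, 9530], [3931, -6627]]
... * rho(a) = [[1, -2], [3, -5]]  ->  [[22937, -36344], [-15950, 25273]]
... * rho(b) = [[1, -2], [4, -7]]  ->  [[-122439, 208534], [85142, -145011]]
... * rho(a) = [[1, -2], [3, -5]]  ->  [[503163, -797792], [-349891, 554771]]
... * rho(c) = [[10, 3], [-7, -2]]  ->  [[10616174, 3105073], [-7382307, -2159215]]
... * rho(b) = [[1, -2], [4, -7]]  ->  [[23036466, -42967859], [-16019167, 29879119]]
... * rho(a^-1) = [[-5, 2], [-3, 1]]  ->  [[13721247, 3105073], [-9541522, -2159215]]
tr = 13721247 + -2159215 = 11562032

11562032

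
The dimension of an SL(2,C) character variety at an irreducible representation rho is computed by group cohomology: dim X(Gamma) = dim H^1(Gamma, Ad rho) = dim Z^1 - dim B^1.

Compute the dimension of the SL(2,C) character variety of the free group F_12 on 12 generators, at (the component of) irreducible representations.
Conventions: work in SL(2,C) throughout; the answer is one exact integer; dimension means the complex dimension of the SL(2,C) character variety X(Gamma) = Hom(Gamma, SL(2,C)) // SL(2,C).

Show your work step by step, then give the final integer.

Here Gamma is free of rank 12 — no relator constrains a cocycle.
So Z^1 = (sl_2)^12 in full: dim Z^1 = 36.
dim B^1 = 3: the coboundary map is injective because an irreducible image has centralizer 0 in sl_2.
dim H^1 = 36 - 3 = 33, which is dim X.

33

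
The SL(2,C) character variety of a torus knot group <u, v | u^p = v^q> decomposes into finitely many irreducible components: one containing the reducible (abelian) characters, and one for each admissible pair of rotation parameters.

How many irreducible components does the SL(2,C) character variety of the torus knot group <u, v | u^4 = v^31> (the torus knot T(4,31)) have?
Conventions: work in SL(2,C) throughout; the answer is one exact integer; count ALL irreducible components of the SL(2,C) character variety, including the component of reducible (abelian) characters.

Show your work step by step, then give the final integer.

For T(4,31): irreducibility forces the central element u^4 = v^31 to one of +I, -I.
On an irreducible component, tr(u) is locked at 2*cos(pi*alpha/4) for some alpha in 1..3, and tr(v) at 2*cos(pi*beta/31) for some beta in 1..30.
The two central values (-1)^alpha I and (-1)^beta I must be the same matrix, so alpha and beta share a parity.
Enumerate parity-matched pairs: 2*15 odd-odd plus 1*15 even-even gives 45.
That is 45 components of irreducible characters, and with the reducible (abelian) component the total is 46.

46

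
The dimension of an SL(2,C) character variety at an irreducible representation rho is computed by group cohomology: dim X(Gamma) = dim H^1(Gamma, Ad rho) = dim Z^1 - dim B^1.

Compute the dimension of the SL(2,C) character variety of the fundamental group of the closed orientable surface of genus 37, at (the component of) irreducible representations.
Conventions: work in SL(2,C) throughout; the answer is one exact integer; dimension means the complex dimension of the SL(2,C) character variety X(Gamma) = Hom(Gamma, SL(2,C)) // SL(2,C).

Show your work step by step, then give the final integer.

216

Gamma = pi_1(Sigma_37) = < a_1, b_1, ..., a_37, b_37 | prod [a_i, b_i] > has 2g = 74 generators and 1 relator.
Before the relator condition, cocycle space has dim 3*74 = 222.
d_2 is surjective at irreducible rho (its cokernel H^2 is dual to H^0 = 0), so dim Z^1 = 222 - 3 = 219.
Coboundaries contribute dim B^1 = 3 (injective at irreducible rho).
dim H^1 = 219 - 3 = 216 = dim X.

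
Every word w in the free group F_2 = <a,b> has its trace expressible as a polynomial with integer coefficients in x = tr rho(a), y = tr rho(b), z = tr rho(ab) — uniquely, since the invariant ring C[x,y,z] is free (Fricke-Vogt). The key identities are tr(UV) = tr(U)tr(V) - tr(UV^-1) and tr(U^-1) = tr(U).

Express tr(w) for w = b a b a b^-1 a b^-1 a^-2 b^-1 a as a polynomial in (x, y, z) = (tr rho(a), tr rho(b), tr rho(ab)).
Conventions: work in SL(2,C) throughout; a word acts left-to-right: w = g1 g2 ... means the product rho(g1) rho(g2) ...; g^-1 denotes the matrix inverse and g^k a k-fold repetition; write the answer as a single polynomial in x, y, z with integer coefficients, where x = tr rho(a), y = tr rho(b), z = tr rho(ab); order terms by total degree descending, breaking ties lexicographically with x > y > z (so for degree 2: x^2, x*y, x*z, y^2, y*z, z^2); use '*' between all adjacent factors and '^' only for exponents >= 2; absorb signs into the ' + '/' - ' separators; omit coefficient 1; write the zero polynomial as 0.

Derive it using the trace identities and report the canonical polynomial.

x^3*y^2*z^3 - x^4*y*z^2 - 2*x^2*y^3*z^2 - 2*x^2*y*z^4 + x^3*z^3 + x*y^4*z + 3*x*y^2*z^3 + x*z^5 + x^4*y + x^2*y^3 + 6*x^2*y*z^2 - y^3*z^2 - y*z^4 - 2*x^3*z - 6*x*y^2*z - 6*x*z^3 - 3*x^2*y + 4*y*z^2 + 7*x*z - y

and tr(b a b a) = tr(a b)*tr(a b) - tr(1)  (split on a) = z^2 - 2
tr(b a b) = tr(b)*tr(a b) - tr(a)  (reduce the b square) = y*z - x
tr(a b a b a) = tr(a)*tr(b a b a) - tr(b a b)  (reduce the a square) = x*z^2 - y*z - x
next, tr(a b a b a^2) = tr(a)*tr(a b a b a) - tr(a b a b)  (reduce the a square) = x^2*z^2 - x*y*z - x^2 - z^2 + 2
tr(b a b a b a) = tr(a b)*tr(a b a b) - tr(a^-1 b^-1)  (split on a) = z^3 - 3*z
tr(a b a) = tr(a)*tr(b a) - tr(b)  (reduce the a square) = x*z - y
tr(b a b a b) = tr(b)*tr(a b a b) - tr(a b a)  (reduce the b square) = y*z^2 - x*z - y
and tr(a b a b a^2 b) = tr(a)*tr(b a b a b a) - tr(b a b a b)  (reduce the a square) = x*z^3 - y*z^2 - 2*x*z + y
tr(a b a b a^2 b^-1) = tr(a b a b a^2)*tr(b) - tr(a b a b a^2 b)  (eliminate b^-1) = x^2*y*z^2 - x*y^2*z - x*z^3 - x^2*y + 2*x*z + y
tr(a b^-2 a b a b a) = tr(a b a b a^2 b^-1)*tr(b) - tr(a b a b a^2)  (eliminate b^-1) = x^2*y^2*z^2 - x*y^3*z - x*y*z^3 - x^2*y^2 - x^2*z^2 + 3*x*y*z + x^2 + y^2 + z^2 - 2
and tr(a b a b a b a b) = tr(a b a b)*tr(a b a b) - tr(1)  (split on a) = z^4 - 4*z^2 + 2
and tr(a b a b a b a b^-1) = tr(a b a b a b a)*tr(b) - tr(a b a b a b a b)  (eliminate b^-1) = x*y*z^3 - y^2*z^2 - z^4 - 2*x*y*z + y^2 + 4*z^2 - 2
tr(a b^-2 a b a b a b) = tr(a b a b a b a b^-1)*tr(b) - tr(a b a b a b a)  (eliminate b^-1) = x*y^2*z^3 - y^3*z^2 - y*z^4 - 2*x*y^2*z - x*z^3 + y^3 + 5*y*z^2 + 2*x*z - 3*y
and tr(b^-1 a b a b a b^-1 a b^-1) = tr(a b^-2 a b a b a)*tr(b) - tr(a b^-2 a b a b a b)  (eliminate b^-1) = x^2*y^3*z^2 - x*y^4*z - 2*x*y^2*z^3 - x^2*y^3 - x^2*y*z^2 + y^3*z^2 + y*z^4 + 5*x*y^2*z + x*z^3 + x^2*y - 4*y*z^2 - 2*x*z + y
and tr(a^2 b a b a^2) = tr(a)*tr(a b a b a^2) - tr(a b a b a)  (reduce the a square) = x^3*z^2 - x^2*y*z - x^3 - 2*x*z^2 + y*z + 3*x
next, tr(b^2 a b) = tr(b)*tr(a b^2) - tr(a b)  (reduce the b square) = y^2*z - x*y - z
tr(b a b a^2 b) = tr(a)*tr(b^2 a b a) - tr(b^2 a b)  (reduce the a square) = x*y*z^2 - x^2*z - y^2*z + z
tr(a^2 b a b a^2 b) = tr(a)*tr(b a b a^2 b a) - tr(b a b a^2 b)  (reduce the a square) = x^2*z^3 - 2*x*y*z^2 - x^2*z + y^2*z + x*y - z
and tr(a b^-1 a^2 b a b a) = tr(a^2 b a b a^2)*tr(b) - tr(a^2 b a b a^2 b)  (eliminate b^-1) = x^3*y*z^2 - x^2*y^2*z - x^2*z^3 - x^3*y + x^2*z + 2*x*y + z
tr(a^2 b a b a b a) = tr(a)*tr(a b a b a b a) - tr(a b a b a b)  (reduce the a square) = x^2*z^3 - x*y*z^2 - 2*x^2*z - z^3 + x*y + 3*z
and tr(b a b a b a b) = tr(b)*tr(a b a b a b) - tr(a b a b a)  (reduce the b square) = y*z^3 - x*z^2 - 2*y*z + x
next, tr(a^2 b a b a b a b) = tr(a)*tr(b a b a b a b a) - tr(b a b a b a b)  (reduce the a square) = x*z^4 - y*z^3 - 3*x*z^2 + 2*y*z + x
tr(a b^-1 a^2 b a b a b) = tr(a^2 b a b a b a)*tr(b) - tr(a^2 b a b a b a b)  (eliminate b^-1) = x^2*y*z^3 - x*y^2*z^2 - x*z^4 - 2*x^2*y*z + x*y^2 + 3*x*z^2 + y*z - x
next, tr(a b a b a b^-1 a b^-1 a) = tr(a b^-1 a^2 b a b a)*tr(b) - tr(a b^-1 a^2 b a b a b)  (eliminate b^-1) = x^3*y^2*z^2 - x^2*y^3*z - 2*x^2*y*z^3 - x^3*y^2 + x*y^2*z^2 + x*z^4 + 3*x^2*y*z + x*y^2 - 3*x*z^2 + x
and tr(a b^-1 a b a b a b a) = tr(a b a b a b a^2)*tr(b) - tr(a b a b a b a^2 b)  (eliminate b^-1) = x^2*y*z^3 - x*y^2*z^2 - x*z^4 - 2*x^2*y*z + x*y^2 + 3*x*z^2 + y*z - x
and tr(a b a b a b a b a b) = tr(b a b a)*tr(b a b a b a) - tr(b^-1 a^-1)  (split on b) = z^5 - 5*z^3 + 5*z
tr(a b^-1 a b a b a b a b) = tr(a b a b a b a b a)*tr(b) - tr(a b a b a b a b a b)  (eliminate b^-1) = x*y*z^4 - y^2*z^3 - z^5 - 3*x*y*z^2 + 2*y^2*z + 5*z^3 + x*y - 5*z
next, tr(a b a b a b^-1 a b^-1 a b) = tr(a b^-1 a b a b a b a)*tr(b) - tr(a b^-1 a b a b a b a b)  (eliminate b^-1) = x^2*y^2*z^3 - x*y^3*z^2 - 2*x*y*z^4 - 2*x^2*y^2*z + y^2*z^3 + z^5 + x*y^3 + 6*x*y*z^2 - y^2*z - 5*z^3 - 2*x*y + 5*z
next, tr(b^-1 a b a b a b^-1 a b^-1 a) = tr(a b a b a b^-1 a b^-1 a)*tr(b) - tr(a b a b a b^-1 a b^-1 a b)  (eliminate b^-1) = x^3*y^3*z^2 - x^2*y^4*z - 3*x^2*y^2*z^3 - x^3*y^3 + 2*x*y^3*z^2 + 3*x*y*z^4 + 5*x^2*y^2*z - y^2*z^3 - z^5 - 9*x*y*z^2 + y^2*z + 5*z^3 + 3*x*y - 5*z
tr(b^-1 a b a b a b^-1 a b^-1 a^-1) = tr(b^-1 a b a b a b^-1 a b^-1)*tr(a) - tr(b^-1 a b a b a b^-1 a b^-1 a)  (eliminate a^-1) = x^2*y^2*z^3 - x^3*y*z^2 - x*y^3*z^2 - 2*x*y*z^4 + x^2*z^3 + y^2*z^3 + z^5 + x^3*y + 5*x*y*z^2 - 2*x^2*z - y^2*z - 5*z^3 - 2*x*y + 5*z
tr(b a b a b^-1 a b^-1 a^-2 b^-1 a) = tr(b^-1 a b a b a b^-1 a b^-1 a^-1)*tr(a) - tr(b^-1 a b a b a b^-1 a b^-1)  (eliminate a^-1) = x^3*y^2*z^3 - x^4*y*z^2 - 2*x^2*y^3*z^2 - 2*x^2*y*z^4 + x^3*z^3 + x*y^4*z + 3*x*y^2*z^3 + x*z^5 + x^4*y + x^2*y^3 + 6*x^2*y*z^2 - y^3*z^2 - y*z^4 - 2*x^3*z - 6*x*y^2*z - 6*x*z^3 - 3*x^2*y + 4*y*z^2 + 7*x*z - y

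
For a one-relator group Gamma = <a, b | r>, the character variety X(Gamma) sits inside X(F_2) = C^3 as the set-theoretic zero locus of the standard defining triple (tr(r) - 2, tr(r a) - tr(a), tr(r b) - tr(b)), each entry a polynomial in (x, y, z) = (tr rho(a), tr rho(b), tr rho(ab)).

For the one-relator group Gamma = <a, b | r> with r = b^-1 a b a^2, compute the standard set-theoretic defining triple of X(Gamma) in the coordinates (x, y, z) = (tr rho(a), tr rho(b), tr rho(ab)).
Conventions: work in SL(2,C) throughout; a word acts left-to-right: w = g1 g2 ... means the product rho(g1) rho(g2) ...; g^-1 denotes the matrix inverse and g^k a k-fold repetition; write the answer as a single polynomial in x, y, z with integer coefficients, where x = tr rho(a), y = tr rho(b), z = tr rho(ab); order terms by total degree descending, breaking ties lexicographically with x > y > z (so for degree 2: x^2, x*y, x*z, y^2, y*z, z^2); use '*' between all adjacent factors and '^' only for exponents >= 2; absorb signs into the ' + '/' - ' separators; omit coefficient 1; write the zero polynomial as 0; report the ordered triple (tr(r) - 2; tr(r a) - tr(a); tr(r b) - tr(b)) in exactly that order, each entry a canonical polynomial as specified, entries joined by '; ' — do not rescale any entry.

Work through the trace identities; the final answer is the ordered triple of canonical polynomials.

use: tr(b a^2) = tr(a) tr(b a) - tr(b)   [square of a] = x*z - y
apply: tr(a b a^2) = tr(a) tr(b a^2) - tr(b a)   [square of a] = x^2*z - x*y - z
apply: tr(b a b a) = tr(a b) tr(a b) - tr(1)   [split at a repeated a] = z^2 - 2
use: tr(b a b) = tr(b) tr(a b) - tr(a)   [square of b] = y*z - x
tr(a b a^2 b) = tr(a) tr(b a b a) - tr(b a b)   [square of a] = x*z^2 - y*z - x
tr(b^-1 a b a^2) = tr(a b a^2) tr(b) - tr(a b a^2 b)   [inverse elimination on b] = x^2*y*z - x*y^2 - x*z^2 + x
apply: tr(a b a^3) = tr(a) tr(a^2 b a) - tr(a^2 b) = x^3*z - x^2*y - 2*x*z + y
apply: tr(a b a^3 b) = tr(a) tr(a b a b a) - tr(a b a b) = x^2*z^2 - x*y*z - x^2 - z^2 + 2
tr(b^-1 a b a^3) = tr(a b a^3) tr(b) - tr(a b a^3 b) = x^3*y*z - x^2*y^2 - x^2*z^2 - x*y*z + x^2 + y^2 + z^2 - 2
assemble the triple (tr(r) - 2; tr(r a) - x; tr(r b) - y)

x^2*y*z - x*y^2 - x*z^2 + x - 2; x^3*y*z - x^2*y^2 - x^2*z^2 - x*y*z + x^2 + y^2 + z^2 - x - 2; x^2*z - x*y - y - z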